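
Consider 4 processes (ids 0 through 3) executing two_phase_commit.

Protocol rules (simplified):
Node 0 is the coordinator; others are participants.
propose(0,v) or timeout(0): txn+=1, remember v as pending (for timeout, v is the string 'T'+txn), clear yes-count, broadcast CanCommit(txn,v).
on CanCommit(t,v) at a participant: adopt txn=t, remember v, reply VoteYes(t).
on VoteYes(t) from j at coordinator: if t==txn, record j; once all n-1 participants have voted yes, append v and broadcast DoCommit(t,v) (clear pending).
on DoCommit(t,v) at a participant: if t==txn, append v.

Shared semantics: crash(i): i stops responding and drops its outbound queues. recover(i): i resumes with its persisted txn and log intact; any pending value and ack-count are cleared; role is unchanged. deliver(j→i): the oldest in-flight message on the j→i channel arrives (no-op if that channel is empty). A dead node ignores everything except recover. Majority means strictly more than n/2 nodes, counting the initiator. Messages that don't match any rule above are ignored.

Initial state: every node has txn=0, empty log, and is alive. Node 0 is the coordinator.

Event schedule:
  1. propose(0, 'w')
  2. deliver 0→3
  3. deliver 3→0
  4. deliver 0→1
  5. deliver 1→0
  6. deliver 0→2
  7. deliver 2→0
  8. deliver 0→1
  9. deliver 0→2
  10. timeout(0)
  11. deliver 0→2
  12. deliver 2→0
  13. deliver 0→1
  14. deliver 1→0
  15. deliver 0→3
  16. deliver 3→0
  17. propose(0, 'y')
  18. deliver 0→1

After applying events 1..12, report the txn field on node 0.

2

[1] propose(0,'w') → N0(coor t1 [-])
[2] deliver 0→3 → N3(part t1 [-])
[3] deliver 3→0 → ∅
[4] deliver 0→1 → N1(part t1 [-])
[5] deliver 1→0 → ∅
[6] deliver 0→2 → N2(part t1 [-])
[7] deliver 2→0 → N0(coor t1 [w])
[8] deliver 0→1 → N1(part t1 [w])
[9] deliver 0→2 → N2(part t1 [w])
[10] timeout(0) → N0(coor t2 [w])
[11] deliver 0→2 → N2(part t2 [w])
[12] deliver 2→0 → ∅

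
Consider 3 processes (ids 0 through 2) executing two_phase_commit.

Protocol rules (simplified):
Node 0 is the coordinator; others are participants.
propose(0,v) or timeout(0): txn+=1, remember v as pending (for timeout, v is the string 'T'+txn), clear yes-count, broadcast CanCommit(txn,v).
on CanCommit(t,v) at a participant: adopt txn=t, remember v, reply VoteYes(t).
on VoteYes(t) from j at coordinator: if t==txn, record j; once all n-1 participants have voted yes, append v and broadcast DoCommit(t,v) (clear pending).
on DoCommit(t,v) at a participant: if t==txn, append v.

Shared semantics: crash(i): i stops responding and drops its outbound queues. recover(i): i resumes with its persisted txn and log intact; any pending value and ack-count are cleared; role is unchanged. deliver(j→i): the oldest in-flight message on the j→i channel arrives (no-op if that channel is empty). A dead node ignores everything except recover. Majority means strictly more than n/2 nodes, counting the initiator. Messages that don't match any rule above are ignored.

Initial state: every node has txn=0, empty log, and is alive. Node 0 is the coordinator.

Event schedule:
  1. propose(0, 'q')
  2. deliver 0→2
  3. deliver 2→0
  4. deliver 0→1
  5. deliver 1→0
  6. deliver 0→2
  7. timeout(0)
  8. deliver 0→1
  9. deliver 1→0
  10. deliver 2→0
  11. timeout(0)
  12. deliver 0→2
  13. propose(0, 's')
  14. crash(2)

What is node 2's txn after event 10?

e1 propose(0,'q'): 0[coor,t=1,-]
e2 deliver 0→2: 2[part,t=1,-]
e3 deliver 2→0: ·
e4 deliver 0→1: 1[part,t=1,-]
e5 deliver 1→0: 0[coor,t=1,q]
e6 deliver 0→2: 2[part,t=1,q]
e7 timeout(0): 0[coor,t=2,q]
e8 deliver 0→1: 1[part,t=1,q]
e9 deliver 1→0: ·
e10 deliver 2→0: ·

1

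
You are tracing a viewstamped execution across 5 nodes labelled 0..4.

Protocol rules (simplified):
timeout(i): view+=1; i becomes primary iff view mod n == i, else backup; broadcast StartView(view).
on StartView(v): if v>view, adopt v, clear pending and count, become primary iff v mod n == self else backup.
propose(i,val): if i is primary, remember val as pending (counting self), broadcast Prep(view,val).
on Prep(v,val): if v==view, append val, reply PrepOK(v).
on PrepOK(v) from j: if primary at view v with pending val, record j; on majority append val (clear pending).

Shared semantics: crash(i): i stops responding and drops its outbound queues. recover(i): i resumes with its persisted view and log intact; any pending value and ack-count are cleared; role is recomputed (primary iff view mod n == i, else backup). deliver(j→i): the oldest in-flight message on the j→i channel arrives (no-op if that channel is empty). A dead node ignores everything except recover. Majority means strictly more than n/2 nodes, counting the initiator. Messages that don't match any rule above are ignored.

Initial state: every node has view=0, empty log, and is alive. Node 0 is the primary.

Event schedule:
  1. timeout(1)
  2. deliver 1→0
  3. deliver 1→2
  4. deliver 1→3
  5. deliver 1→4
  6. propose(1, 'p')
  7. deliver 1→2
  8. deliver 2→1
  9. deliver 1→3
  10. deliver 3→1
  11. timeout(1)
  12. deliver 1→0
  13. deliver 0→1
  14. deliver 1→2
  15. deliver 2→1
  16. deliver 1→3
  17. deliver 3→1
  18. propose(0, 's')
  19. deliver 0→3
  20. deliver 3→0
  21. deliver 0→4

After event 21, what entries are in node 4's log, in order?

empty

[1] timeout(1) → N1(prim v1 [-])
[2] deliver 1→0 → N0(back v1 [-])
[3] deliver 1→2 → N2(back v1 [-])
[4] deliver 1→3 → N3(back v1 [-])
[5] deliver 1→4 → N4(back v1 [-])
[6] propose(1,'p') → ∅
[7] deliver 1→2 → N2(back v1 [p])
[8] deliver 2→1 → ∅
[9] deliver 1→3 → N3(back v1 [p])
[10] deliver 3→1 → N1(prim v1 [p])
[11] timeout(1) → N1(back v2 [p])
[12] deliver 1→0 → N0(back v1 [p])
[13] deliver 0→1 → ∅
[14] deliver 1→2 → N2(prim v2 [p])
[15] deliver 2→1 → ∅
[16] deliver 1→3 → N3(back v2 [p])
[17] deliver 3→1 → ∅
[18] propose(0,'s') → ∅
[19] deliver 0→3 → ∅
[20] deliver 3→0 → ∅
[21] deliver 0→4 → ∅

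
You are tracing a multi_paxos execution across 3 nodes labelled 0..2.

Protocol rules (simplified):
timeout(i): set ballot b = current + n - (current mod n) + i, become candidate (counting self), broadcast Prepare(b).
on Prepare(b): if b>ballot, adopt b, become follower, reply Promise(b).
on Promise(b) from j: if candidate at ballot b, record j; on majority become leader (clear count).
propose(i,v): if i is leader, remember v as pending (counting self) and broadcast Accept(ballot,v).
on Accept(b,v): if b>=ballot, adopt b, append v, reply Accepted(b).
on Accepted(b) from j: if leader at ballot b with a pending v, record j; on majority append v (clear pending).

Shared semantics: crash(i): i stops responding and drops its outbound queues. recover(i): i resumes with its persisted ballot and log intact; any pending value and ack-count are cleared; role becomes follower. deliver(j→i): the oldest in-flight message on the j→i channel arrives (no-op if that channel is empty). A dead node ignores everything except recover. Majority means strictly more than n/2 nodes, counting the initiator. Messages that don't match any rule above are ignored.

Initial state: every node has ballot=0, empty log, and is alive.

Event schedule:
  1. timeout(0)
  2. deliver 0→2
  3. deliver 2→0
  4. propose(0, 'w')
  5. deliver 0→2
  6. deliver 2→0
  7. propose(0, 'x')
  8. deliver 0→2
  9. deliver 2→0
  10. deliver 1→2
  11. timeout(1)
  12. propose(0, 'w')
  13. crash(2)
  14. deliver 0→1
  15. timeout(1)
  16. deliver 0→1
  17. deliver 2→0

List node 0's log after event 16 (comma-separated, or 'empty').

w,x

1. timeout(0):  <0:cand b3 ->
2. deliver 0→2:  <2:foll b3 ->
3. deliver 2→0:  <0:lead b3 ->
4. propose(0,'w'):  nop
5. deliver 0→2:  <2:foll b3 w>
6. deliver 2→0:  <0:lead b3 w>
7. propose(0,'x'):  nop
8. deliver 0→2:  <2:foll b3 w,x>
9. deliver 2→0:  <0:lead b3 w,x>
10. deliver 1→2:  nop
11. timeout(1):  <1:cand b4 ->
12. propose(0,'w'):  nop
13. crash(2):  <2:✗foll b3 w,x>
14. deliver 0→1:  nop
15. timeout(1):  <1:cand b7 ->
16. deliver 0→1:  nop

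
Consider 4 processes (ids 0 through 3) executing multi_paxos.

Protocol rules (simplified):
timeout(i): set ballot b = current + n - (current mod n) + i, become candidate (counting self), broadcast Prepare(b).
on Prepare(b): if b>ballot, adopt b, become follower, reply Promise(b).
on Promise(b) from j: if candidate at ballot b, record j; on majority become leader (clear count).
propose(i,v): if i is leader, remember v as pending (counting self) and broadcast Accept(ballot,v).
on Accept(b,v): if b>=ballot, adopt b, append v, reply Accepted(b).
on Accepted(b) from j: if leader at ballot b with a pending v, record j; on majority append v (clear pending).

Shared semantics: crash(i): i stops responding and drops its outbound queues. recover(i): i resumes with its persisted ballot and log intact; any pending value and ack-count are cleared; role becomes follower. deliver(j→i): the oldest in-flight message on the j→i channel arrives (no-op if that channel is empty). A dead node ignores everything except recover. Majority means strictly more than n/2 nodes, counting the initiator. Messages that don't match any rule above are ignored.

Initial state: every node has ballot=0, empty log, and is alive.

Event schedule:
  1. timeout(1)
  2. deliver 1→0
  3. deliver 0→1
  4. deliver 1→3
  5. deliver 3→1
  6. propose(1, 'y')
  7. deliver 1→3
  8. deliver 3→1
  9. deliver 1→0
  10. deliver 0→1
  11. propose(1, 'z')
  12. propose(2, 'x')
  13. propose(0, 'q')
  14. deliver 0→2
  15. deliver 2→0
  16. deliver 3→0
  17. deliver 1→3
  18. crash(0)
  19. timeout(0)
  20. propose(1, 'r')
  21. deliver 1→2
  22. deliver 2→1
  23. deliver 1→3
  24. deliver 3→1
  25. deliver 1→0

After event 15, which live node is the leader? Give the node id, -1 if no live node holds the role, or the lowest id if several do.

e1 timeout(1): 1[cand,b=5,-]
e2 deliver 1→0: 0[foll,b=5,-]
e3 deliver 0→1: ·
e4 deliver 1→3: 3[foll,b=5,-]
e5 deliver 3→1: 1[lead,b=5,-]
e6 propose(1,'y'): ·
e7 deliver 1→3: 3[foll,b=5,y]
e8 deliver 3→1: ·
e9 deliver 1→0: 0[foll,b=5,y]
e10 deliver 0→1: 1[lead,b=5,y]
e11 propose(1,'z'): ·
e12 propose(2,'x'): ·
e13 propose(0,'q'): ·
e14 deliver 0→2: ·
e15 deliver 2→0: ·

1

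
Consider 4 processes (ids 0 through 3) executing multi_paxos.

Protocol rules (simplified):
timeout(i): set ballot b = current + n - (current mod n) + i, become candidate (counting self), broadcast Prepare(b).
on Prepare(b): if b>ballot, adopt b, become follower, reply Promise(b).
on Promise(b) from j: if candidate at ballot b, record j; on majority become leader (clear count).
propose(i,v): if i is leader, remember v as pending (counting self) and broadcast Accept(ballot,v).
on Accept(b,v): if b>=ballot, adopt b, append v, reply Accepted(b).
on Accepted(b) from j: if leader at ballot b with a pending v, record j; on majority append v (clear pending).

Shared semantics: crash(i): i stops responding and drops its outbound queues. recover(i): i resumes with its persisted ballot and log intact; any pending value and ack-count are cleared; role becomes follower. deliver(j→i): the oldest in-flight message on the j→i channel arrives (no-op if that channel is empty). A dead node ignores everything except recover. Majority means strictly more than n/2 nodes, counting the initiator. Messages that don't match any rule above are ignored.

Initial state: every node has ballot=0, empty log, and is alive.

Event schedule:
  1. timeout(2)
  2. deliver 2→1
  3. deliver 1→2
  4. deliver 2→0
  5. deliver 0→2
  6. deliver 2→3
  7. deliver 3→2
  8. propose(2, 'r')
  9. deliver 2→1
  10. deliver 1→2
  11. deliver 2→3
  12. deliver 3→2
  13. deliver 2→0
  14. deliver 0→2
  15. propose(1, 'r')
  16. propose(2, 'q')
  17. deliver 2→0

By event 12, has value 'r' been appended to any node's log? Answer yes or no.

after 1 — timeout(2): n2:cand/b6/[-]
after 2 — deliver 2→1: n1:foll/b6/[-]
after 3 — deliver 1→2: ·
after 4 — deliver 2→0: n0:foll/b6/[-]
after 5 — deliver 0→2: n2:lead/b6/[-]
after 6 — deliver 2→3: n3:foll/b6/[-]
after 7 — deliver 3→2: ·
after 8 — propose(2,'r'): ·
after 9 — deliver 2→1: n1:foll/b6/[r]
after 10 — deliver 1→2: ·
after 11 — deliver 2→3: n3:foll/b6/[r]
after 12 — deliver 3→2: n2:lead/b6/[r]

yes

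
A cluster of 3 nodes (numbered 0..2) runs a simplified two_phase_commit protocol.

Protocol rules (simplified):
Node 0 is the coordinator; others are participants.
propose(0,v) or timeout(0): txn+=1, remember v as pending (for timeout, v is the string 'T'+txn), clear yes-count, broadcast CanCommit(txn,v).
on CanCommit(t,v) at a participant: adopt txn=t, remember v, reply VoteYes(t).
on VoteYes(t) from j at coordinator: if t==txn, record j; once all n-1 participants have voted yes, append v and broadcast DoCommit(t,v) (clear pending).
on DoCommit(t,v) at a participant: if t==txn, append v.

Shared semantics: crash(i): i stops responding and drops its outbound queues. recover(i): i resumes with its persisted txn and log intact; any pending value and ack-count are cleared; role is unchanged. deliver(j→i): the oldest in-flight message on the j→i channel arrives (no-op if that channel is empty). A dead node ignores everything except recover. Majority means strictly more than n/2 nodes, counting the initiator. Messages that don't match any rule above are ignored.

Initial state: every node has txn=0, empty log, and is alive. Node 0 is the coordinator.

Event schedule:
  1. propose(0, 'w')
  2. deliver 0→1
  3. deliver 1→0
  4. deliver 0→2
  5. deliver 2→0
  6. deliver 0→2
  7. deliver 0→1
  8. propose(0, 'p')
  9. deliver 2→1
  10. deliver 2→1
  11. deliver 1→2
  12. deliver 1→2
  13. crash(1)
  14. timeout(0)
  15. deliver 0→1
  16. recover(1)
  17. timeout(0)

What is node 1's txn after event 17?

1

step 1 propose(0,'w'): 0={coor,t=1,log=-}
step 2 deliver 0→1: 1={part,t=1,log=-}
step 3 deliver 1→0: —
step 4 deliver 0→2: 2={part,t=1,log=-}
step 5 deliver 2→0: 0={coor,t=1,log=w}
step 6 deliver 0→2: 2={part,t=1,log=w}
step 7 deliver 0→1: 1={part,t=1,log=w}
step 8 propose(0,'p'): 0={coor,t=2,log=w}
step 9 deliver 2→1: —
step 10 deliver 2→1: —
step 11 deliver 1→2: —
step 12 deliver 1→2: —
step 13 crash(1): 1={✗part,t=1,log=w}
step 14 timeout(0): 0={coor,t=3,log=w}
step 15 deliver 0→1: —
step 16 recover(1): 1={part,t=1,log=w}
step 17 timeout(0): 0={coor,t=4,log=w}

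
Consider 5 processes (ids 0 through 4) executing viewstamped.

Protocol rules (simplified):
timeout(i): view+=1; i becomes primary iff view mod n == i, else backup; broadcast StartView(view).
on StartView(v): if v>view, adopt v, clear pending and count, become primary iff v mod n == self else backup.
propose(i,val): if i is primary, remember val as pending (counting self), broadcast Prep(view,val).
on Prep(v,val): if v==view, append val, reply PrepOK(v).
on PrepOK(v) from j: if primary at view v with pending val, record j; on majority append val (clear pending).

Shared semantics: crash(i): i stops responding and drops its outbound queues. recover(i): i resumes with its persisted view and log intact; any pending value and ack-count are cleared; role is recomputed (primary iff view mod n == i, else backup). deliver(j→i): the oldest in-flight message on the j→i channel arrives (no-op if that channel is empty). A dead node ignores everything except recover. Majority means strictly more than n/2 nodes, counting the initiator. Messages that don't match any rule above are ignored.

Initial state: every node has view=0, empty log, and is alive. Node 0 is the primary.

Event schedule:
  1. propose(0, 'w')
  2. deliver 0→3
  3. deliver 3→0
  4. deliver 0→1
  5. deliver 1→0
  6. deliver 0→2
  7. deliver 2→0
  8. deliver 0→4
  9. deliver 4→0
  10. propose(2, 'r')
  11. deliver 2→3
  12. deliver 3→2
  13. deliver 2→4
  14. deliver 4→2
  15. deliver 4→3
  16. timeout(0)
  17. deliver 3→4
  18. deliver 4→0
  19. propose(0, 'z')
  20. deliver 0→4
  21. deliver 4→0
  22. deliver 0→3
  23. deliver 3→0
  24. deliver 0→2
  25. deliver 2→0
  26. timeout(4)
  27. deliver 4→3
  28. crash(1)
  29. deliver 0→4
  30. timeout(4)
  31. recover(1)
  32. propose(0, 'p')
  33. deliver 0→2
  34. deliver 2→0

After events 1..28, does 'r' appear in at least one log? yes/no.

e1 propose(0,'w'): ·
e2 deliver 0→3: 3[back,v=0,w]
e3 deliver 3→0: ·
e4 deliver 0→1: 1[back,v=0,w]
e5 deliver 1→0: 0[prim,v=0,w]
e6 deliver 0→2: 2[back,v=0,w]
e7 deliver 2→0: ·
e8 deliver 0→4: 4[back,v=0,w]
e9 deliver 4→0: ·
e10 propose(2,'r'): ·
e11 deliver 2→3: ·
e12 deliver 3→2: ·
e13 deliver 2→4: ·
e14 deliver 4→2: ·
e15 deliver 4→3: ·
e16 timeout(0): 0[back,v=1,w]
e17 deliver 3→4: ·
e18 deliver 4→0: ·
e19 propose(0,'z'): ·
e20 deliver 0→4: 4[back,v=1,w]
e21 deliver 4→0: ·
e22 deliver 0→3: 3[back,v=1,w]
e23 deliver 3→0: ·
e24 deliver 0→2: 2[back,v=1,w]
e25 deliver 2→0: ·
e26 timeout(4): 4[back,v=2,w]
e27 deliver 4→3: 3[back,v=2,w]
e28 crash(1): 1[✗back,v=0,w]

no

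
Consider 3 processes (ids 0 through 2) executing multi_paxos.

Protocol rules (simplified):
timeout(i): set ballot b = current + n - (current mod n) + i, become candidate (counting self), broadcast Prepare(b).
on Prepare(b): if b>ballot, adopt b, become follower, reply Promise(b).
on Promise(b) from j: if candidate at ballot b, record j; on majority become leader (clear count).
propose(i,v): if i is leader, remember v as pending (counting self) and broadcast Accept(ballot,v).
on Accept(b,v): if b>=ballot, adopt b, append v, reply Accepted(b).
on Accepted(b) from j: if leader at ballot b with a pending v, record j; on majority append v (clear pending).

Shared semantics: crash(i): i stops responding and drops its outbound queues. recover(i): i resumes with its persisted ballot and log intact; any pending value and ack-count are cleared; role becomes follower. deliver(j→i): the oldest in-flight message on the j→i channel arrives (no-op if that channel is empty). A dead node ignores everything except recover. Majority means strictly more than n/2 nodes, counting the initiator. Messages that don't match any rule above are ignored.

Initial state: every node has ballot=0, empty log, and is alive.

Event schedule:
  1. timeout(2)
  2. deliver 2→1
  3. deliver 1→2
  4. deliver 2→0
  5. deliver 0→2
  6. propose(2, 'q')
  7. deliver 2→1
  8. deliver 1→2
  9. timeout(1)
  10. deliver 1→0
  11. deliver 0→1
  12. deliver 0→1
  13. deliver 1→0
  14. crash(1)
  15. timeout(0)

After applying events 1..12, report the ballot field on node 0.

7

1. timeout(2):  <2:cand b5 ->
2. deliver 2→1:  <1:foll b5 ->
3. deliver 1→2:  <2:lead b5 ->
4. deliver 2→0:  <0:foll b5 ->
5. deliver 0→2:  nop
6. propose(2,'q'):  nop
7. deliver 2→1:  <1:foll b5 q>
8. deliver 1→2:  <2:lead b5 q>
9. timeout(1):  <1:cand b7 q>
10. deliver 1→0:  <0:foll b7 ->
11. deliver 0→1:  <1:lead b7 q>
12. deliver 0→1:  nop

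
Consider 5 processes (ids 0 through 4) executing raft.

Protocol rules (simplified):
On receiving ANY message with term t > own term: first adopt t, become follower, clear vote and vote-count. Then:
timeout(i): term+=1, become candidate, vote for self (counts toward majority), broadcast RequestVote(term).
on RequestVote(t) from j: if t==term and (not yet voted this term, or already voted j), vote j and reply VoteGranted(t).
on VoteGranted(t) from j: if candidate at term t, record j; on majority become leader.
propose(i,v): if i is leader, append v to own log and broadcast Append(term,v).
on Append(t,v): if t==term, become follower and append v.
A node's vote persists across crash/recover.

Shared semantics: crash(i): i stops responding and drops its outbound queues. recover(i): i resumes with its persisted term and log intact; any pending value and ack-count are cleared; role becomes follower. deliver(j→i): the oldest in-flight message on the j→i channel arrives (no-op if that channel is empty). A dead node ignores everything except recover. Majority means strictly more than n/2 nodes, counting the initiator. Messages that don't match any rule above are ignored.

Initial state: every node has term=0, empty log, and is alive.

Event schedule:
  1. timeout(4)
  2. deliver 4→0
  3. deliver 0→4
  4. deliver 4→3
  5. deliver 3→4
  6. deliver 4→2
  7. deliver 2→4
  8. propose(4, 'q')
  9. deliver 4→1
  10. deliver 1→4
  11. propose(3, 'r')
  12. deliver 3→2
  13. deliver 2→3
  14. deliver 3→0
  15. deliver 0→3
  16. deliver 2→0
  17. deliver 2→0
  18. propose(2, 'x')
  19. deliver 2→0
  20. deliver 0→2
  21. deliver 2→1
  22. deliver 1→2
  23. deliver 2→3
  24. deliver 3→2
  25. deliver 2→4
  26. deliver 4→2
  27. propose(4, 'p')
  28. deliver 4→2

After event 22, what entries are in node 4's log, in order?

q

[1] timeout(4) → N4(cand t1 [-])
[2] deliver 4→0 → N0(foll t1 [-])
[3] deliver 0→4 → ∅
[4] deliver 4→3 → N3(foll t1 [-])
[5] deliver 3→4 → N4(lead t1 [-])
[6] deliver 4→2 → N2(foll t1 [-])
[7] deliver 2→4 → ∅
[8] propose(4,'q') → N4(lead t1 [q])
[9] deliver 4→1 → N1(foll t1 [-])
[10] deliver 1→4 → ∅
[11] propose(3,'r') → ∅
[12] deliver 3→2 → ∅
[13] deliver 2→3 → ∅
[14] deliver 3→0 → ∅
[15] deliver 0→3 → ∅
[16] deliver 2→0 → ∅
[17] deliver 2→0 → ∅
[18] propose(2,'x') → ∅
[19] deliver 2→0 → ∅
[20] deliver 0→2 → ∅
[21] deliver 2→1 → ∅
[22] deliver 1→2 → ∅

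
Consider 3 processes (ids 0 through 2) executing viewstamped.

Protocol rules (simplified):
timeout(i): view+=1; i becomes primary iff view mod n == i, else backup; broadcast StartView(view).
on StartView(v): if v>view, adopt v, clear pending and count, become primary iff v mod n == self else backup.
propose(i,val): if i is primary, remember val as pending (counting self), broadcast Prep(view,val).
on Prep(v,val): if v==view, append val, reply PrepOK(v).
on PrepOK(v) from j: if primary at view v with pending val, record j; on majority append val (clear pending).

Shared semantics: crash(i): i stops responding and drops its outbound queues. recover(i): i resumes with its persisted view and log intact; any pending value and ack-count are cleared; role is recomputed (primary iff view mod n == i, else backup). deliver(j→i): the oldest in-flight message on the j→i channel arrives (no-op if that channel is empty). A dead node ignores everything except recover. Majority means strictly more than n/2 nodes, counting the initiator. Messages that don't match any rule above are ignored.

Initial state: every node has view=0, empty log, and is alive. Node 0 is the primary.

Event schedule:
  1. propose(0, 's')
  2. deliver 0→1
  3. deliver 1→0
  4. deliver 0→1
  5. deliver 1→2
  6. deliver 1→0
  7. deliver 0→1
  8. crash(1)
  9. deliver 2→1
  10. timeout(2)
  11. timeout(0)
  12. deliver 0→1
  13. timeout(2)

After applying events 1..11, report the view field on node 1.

[1] propose(0,'s') → ∅
[2] deliver 0→1 → N1(back v0 [s])
[3] deliver 1→0 → N0(prim v0 [s])
[4] deliver 0→1 → ∅
[5] deliver 1→2 → ∅
[6] deliver 1→0 → ∅
[7] deliver 0→1 → ∅
[8] crash(1) → N1(✗back v0 [s])
[9] deliver 2→1 → ∅
[10] timeout(2) → N2(back v1 [-])
[11] timeout(0) → N0(back v1 [s])

0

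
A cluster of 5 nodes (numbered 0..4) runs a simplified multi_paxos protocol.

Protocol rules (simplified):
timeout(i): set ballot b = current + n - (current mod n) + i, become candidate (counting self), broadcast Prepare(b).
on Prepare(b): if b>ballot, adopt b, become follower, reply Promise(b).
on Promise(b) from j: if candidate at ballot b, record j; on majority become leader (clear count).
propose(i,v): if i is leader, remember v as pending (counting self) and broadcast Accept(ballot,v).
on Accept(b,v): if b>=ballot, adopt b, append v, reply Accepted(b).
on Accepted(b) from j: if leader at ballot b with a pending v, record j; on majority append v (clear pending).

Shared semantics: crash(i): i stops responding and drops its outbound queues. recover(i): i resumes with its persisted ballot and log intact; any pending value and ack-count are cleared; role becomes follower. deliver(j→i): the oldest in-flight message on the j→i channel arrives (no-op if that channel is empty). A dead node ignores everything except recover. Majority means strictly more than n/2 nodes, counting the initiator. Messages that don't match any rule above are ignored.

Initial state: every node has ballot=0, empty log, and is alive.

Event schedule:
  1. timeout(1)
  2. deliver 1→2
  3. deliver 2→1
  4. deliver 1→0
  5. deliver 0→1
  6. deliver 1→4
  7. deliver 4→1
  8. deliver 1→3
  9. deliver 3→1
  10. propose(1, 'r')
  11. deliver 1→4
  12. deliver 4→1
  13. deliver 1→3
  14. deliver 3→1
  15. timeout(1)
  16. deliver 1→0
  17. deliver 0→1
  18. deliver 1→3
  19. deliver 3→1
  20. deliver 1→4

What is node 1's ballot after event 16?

11

after 1 — timeout(1): n1:cand/b6/[-]
after 2 — deliver 1→2: n2:foll/b6/[-]
after 3 — deliver 2→1: ·
after 4 — deliver 1→0: n0:foll/b6/[-]
after 5 — deliver 0→1: n1:lead/b6/[-]
after 6 — deliver 1→4: n4:foll/b6/[-]
after 7 — deliver 4→1: ·
after 8 — deliver 1→3: n3:foll/b6/[-]
after 9 — deliver 3→1: ·
after 10 — propose(1,'r'): ·
after 11 — deliver 1→4: n4:foll/b6/[r]
after 12 — deliver 4→1: ·
after 13 — deliver 1→3: n3:foll/b6/[r]
after 14 — deliver 3→1: n1:lead/b6/[r]
after 15 — timeout(1): n1:cand/b11/[r]
after 16 — deliver 1→0: n0:foll/b6/[r]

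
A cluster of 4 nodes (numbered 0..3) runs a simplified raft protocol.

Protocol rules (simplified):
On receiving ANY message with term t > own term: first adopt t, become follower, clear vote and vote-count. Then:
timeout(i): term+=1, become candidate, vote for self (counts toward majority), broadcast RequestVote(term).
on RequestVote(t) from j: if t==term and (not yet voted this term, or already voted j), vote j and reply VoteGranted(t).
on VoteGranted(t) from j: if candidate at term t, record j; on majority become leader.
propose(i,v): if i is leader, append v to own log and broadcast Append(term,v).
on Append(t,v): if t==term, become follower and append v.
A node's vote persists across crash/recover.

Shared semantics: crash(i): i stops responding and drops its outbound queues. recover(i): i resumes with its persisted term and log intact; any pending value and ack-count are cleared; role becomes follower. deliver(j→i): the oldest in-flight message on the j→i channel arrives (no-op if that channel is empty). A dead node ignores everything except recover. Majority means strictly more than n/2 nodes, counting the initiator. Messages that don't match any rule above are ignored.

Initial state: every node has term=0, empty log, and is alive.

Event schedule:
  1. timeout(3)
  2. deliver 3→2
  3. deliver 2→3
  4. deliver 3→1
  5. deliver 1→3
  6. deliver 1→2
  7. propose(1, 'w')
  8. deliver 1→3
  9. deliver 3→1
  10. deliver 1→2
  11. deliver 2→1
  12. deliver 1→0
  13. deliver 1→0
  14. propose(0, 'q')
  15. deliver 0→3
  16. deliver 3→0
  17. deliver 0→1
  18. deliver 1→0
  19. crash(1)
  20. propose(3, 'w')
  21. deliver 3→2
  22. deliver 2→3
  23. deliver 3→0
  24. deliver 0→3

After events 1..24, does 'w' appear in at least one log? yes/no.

[1] timeout(3) → N3(cand t1 [-])
[2] deliver 3→2 → N2(foll t1 [-])
[3] deliver 2→3 → ∅
[4] deliver 3→1 → N1(foll t1 [-])
[5] deliver 1→3 → N3(lead t1 [-])
[6] deliver 1→2 → ∅
[7] propose(1,'w') → ∅
[8] deliver 1→3 → ∅
[9] deliver 3→1 → ∅
[10] deliver 1→2 → ∅
[11] deliver 2→1 → ∅
[12] deliver 1→0 → ∅
[13] deliver 1→0 → ∅
[14] propose(0,'q') → ∅
[15] deliver 0→3 → ∅
[16] deliver 3→0 → N0(foll t1 [-])
[17] deliver 0→1 → ∅
[18] deliver 1→0 → ∅
[19] crash(1) → N1(✗foll t1 [-])
[20] propose(3,'w') → N3(lead t1 [w])
[21] deliver 3→2 → N2(foll t1 [w])
[22] deliver 2→3 → ∅
[23] deliver 3→0 → N0(foll t1 [w])
[24] deliver 0→3 → ∅

yes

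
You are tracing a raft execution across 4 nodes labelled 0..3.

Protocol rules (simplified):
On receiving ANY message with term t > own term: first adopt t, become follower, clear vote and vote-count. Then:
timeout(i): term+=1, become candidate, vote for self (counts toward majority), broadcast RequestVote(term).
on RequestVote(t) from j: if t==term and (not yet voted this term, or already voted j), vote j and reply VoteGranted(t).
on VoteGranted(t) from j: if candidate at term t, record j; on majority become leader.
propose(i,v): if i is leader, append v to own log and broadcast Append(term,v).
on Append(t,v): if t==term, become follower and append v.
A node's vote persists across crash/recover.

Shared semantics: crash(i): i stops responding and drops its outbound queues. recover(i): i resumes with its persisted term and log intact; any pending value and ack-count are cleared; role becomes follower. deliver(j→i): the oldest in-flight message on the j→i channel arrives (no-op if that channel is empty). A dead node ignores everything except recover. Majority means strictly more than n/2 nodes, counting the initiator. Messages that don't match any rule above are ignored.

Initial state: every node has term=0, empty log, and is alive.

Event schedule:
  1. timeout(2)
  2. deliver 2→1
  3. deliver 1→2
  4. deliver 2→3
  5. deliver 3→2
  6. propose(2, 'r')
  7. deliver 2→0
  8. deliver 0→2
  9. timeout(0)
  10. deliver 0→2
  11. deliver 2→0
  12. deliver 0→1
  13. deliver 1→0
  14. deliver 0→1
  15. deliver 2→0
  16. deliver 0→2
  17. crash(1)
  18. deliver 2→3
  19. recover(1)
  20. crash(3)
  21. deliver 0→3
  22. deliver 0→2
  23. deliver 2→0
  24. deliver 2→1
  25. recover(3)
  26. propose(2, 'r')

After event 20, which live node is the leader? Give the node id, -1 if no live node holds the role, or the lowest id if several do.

1. timeout(2):  <2:cand t1 ->
2. deliver 2→1:  <1:foll t1 ->
3. deliver 1→2:  nop
4. deliver 2→3:  <3:foll t1 ->
5. deliver 3→2:  <2:lead t1 ->
6. propose(2,'r'):  <2:lead t1 r>
7. deliver 2→0:  <0:foll t1 ->
8. deliver 0→2:  nop
9. timeout(0):  <0:cand t2 ->
10. deliver 0→2:  <2:foll t2 r>
11. deliver 2→0:  nop
12. deliver 0→1:  <1:foll t2 ->
13. deliver 1→0:  nop
14. deliver 0→1:  nop
15. deliver 2→0:  <0:lead t2 ->
16. deliver 0→2:  nop
17. crash(1):  <1:✗foll t2 ->
18. deliver 2→3:  <3:foll t1 r>
19. recover(1):  <1:foll t2 ->
20. crash(3):  <3:✗foll t1 r>

0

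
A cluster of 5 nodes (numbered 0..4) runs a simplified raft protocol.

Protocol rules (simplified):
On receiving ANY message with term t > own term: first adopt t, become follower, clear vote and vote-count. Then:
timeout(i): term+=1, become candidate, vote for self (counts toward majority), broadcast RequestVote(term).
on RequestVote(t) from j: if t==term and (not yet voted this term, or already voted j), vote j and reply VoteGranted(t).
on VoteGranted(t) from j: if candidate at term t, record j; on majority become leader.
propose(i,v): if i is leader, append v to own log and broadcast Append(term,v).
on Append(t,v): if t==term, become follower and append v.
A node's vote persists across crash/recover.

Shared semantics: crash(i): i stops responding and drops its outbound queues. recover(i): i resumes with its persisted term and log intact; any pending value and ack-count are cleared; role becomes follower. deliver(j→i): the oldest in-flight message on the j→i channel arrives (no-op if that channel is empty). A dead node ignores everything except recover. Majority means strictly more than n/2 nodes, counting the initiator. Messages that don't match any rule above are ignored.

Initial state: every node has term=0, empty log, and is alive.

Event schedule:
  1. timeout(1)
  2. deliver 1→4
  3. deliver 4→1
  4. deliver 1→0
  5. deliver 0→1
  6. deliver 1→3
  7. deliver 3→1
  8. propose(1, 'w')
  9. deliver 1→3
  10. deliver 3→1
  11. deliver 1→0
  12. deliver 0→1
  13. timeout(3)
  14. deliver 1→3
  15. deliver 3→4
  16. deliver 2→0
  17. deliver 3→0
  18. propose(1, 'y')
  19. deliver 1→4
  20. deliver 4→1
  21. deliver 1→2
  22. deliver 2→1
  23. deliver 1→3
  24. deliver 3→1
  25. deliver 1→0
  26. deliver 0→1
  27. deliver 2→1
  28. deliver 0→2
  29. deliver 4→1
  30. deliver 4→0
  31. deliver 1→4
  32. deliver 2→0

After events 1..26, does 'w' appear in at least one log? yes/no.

1. timeout(1):  <1:cand t1 ->
2. deliver 1→4:  <4:foll t1 ->
3. deliver 4→1:  nop
4. deliver 1→0:  <0:foll t1 ->
5. deliver 0→1:  <1:lead t1 ->
6. deliver 1→3:  <3:foll t1 ->
7. deliver 3→1:  nop
8. propose(1,'w'):  <1:lead t1 w>
9. deliver 1→3:  <3:foll t1 w>
10. deliver 3→1:  nop
11. deliver 1→0:  <0:foll t1 w>
12. deliver 0→1:  nop
13. timeout(3):  <3:cand t2 w>
14. deliver 1→3:  nop
15. deliver 3→4:  <4:foll t2 ->
16. deliver 2→0:  nop
17. deliver 3→0:  <0:foll t2 w>
18. propose(1,'y'):  <1:lead t1 w,y>
19. deliver 1→4:  nop
20. deliver 4→1:  nop
21. deliver 1→2:  <2:foll t1 ->
22. deliver 2→1:  nop
23. deliver 1→3:  nop
24. deliver 3→1:  <1:foll t2 w,y>
25. deliver 1→0:  nop
26. deliver 0→1:  nop

yes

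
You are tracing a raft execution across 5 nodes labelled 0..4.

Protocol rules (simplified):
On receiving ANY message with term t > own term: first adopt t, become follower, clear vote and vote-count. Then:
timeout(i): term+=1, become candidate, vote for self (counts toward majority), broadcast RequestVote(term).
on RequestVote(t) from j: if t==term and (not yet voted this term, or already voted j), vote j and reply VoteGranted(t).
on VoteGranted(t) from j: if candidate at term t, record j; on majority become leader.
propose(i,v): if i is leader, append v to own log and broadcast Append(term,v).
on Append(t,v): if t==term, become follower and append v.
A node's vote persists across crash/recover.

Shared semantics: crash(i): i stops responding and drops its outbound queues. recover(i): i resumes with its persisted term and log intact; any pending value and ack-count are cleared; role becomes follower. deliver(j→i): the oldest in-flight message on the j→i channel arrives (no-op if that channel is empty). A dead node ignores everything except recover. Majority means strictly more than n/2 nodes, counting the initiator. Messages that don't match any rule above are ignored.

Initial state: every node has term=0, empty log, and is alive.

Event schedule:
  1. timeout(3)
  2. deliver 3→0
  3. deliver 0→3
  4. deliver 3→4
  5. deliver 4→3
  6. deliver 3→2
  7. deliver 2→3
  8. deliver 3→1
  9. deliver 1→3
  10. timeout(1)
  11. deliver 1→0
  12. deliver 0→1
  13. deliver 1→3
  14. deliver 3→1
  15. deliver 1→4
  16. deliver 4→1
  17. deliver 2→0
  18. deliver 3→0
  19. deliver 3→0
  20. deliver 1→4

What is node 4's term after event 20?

step 1 timeout(3): 3={cand,t=1,log=-}
step 2 deliver 3→0: 0={foll,t=1,log=-}
step 3 deliver 0→3: —
step 4 deliver 3→4: 4={foll,t=1,log=-}
step 5 deliver 4→3: 3={lead,t=1,log=-}
step 6 deliver 3→2: 2={foll,t=1,log=-}
step 7 deliver 2→3: —
step 8 deliver 3→1: 1={foll,t=1,log=-}
step 9 deliver 1→3: —
step 10 timeout(1): 1={cand,t=2,log=-}
step 11 deliver 1→0: 0={foll,t=2,log=-}
step 12 deliver 0→1: —
step 13 deliver 1→3: 3={foll,t=2,log=-}
step 14 deliver 3→1: 1={lead,t=2,log=-}
step 15 deliver 1→4: 4={foll,t=2,log=-}
step 16 deliver 4→1: —
step 17 deliver 2→0: —
step 18 deliver 3→0: —
step 19 deliver 3→0: —
step 20 deliver 1→4: —

2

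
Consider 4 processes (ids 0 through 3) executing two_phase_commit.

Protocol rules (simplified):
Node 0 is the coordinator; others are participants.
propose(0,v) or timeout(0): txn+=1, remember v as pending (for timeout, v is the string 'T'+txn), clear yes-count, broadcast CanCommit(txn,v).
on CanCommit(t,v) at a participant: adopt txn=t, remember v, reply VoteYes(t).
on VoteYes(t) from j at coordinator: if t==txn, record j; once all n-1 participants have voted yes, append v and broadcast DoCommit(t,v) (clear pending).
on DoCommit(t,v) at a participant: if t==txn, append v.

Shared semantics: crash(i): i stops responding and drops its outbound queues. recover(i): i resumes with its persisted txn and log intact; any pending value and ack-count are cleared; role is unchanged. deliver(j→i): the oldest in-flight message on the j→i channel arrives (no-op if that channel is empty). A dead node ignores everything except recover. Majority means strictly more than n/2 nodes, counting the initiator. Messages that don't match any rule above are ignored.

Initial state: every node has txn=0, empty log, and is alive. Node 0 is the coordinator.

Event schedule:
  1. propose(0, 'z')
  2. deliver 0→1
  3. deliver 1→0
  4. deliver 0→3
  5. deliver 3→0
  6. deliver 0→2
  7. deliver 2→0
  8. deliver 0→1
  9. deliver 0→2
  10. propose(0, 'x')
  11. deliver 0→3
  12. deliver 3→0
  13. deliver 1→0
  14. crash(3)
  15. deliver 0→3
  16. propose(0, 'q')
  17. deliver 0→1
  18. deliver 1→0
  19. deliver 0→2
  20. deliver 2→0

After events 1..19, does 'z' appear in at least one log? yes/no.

yes

step 1 propose(0,'z'): 0={coor,t=1,log=-}
step 2 deliver 0→1: 1={part,t=1,log=-}
step 3 deliver 1→0: —
step 4 deliver 0→3: 3={part,t=1,log=-}
step 5 deliver 3→0: —
step 6 deliver 0→2: 2={part,t=1,log=-}
step 7 deliver 2→0: 0={coor,t=1,log=z}
step 8 deliver 0→1: 1={part,t=1,log=z}
step 9 deliver 0→2: 2={part,t=1,log=z}
step 10 propose(0,'x'): 0={coor,t=2,log=z}
step 11 deliver 0→3: 3={part,t=1,log=z}
step 12 deliver 3→0: —
step 13 deliver 1→0: —
step 14 crash(3): 3={✗part,t=1,log=z}
step 15 deliver 0→3: —
step 16 propose(0,'q'): 0={coor,t=3,log=z}
step 17 deliver 0→1: 1={part,t=2,log=z}
step 18 deliver 1→0: —
step 19 deliver 0→2: 2={part,t=2,log=z}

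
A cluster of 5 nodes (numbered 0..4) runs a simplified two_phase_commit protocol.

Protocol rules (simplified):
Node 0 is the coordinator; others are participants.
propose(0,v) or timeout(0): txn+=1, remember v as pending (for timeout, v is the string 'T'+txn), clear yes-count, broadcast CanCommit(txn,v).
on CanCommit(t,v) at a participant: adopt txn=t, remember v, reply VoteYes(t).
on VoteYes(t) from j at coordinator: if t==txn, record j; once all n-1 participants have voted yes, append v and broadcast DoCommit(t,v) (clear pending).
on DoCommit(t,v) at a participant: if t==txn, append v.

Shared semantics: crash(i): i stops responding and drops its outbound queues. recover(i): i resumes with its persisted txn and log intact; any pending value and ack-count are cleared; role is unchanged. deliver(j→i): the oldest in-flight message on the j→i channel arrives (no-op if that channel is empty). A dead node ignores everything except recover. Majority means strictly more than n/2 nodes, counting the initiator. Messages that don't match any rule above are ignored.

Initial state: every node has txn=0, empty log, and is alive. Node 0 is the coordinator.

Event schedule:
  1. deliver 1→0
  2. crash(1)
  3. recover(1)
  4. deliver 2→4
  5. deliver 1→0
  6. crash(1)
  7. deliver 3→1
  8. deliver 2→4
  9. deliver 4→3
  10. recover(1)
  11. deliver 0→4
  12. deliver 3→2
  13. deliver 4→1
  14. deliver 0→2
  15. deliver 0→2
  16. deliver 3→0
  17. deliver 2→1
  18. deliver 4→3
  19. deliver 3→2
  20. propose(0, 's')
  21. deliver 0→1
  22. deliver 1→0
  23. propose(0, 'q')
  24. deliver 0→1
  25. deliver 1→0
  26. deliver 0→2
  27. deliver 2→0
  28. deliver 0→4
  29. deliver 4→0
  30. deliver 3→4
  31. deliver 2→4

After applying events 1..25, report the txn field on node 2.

step 1 deliver 1→0: —
step 2 crash(1): 1={✗part,t=0,log=-}
step 3 recover(1): 1={part,t=0,log=-}
step 4 deliver 2→4: —
step 5 deliver 1→0: —
step 6 crash(1): 1={✗part,t=0,log=-}
step 7 deliver 3→1: —
step 8 deliver 2→4: —
step 9 deliver 4→3: —
step 10 recover(1): 1={part,t=0,log=-}
step 11 deliver 0→4: —
step 12 deliver 3→2: —
step 13 deliver 4→1: —
step 14 deliver 0→2: —
step 15 deliver 0→2: —
step 16 deliver 3→0: —
step 17 deliver 2→1: —
step 18 deliver 4→3: —
step 19 deliver 3→2: —
step 20 propose(0,'s'): 0={coor,t=1,log=-}
step 21 deliver 0→1: 1={part,t=1,log=-}
step 22 deliver 1→0: —
step 23 propose(0,'q'): 0={coor,t=2,log=-}
step 24 deliver 0→1: 1={part,t=2,log=-}
step 25 deliver 1→0: —

0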